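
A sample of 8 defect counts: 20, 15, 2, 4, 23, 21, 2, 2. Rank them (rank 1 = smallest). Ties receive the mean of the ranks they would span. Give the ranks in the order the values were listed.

6, 5, 2, 4, 8, 7, 2, 2

Sorted (ascending): 2, 2, 2, 4, 15, 20, 21, 23
The 3 values of 2 occupy positions 1–3 → average rank 2.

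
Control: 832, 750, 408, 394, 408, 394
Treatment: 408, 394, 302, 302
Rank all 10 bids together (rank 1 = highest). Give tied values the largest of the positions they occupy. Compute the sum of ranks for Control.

29

Sorted (descending): 832, 750, 408, 408, 408, 394, 394, 394, 302, 302
The 3 values of 408 occupy positions 3–5 → each gets rank 5.
The 3 values of 394 occupy positions 6–8 → each gets rank 8.
The 2 values of 302 occupy positions 9–10 → each gets rank 10.
Control values → pooled ranks: 832→1, 750→2, 408→5, 394→8, 408→5, 394→8
Rank sum = 1 + 2 + 5 + 8 + 5 + 8 = 29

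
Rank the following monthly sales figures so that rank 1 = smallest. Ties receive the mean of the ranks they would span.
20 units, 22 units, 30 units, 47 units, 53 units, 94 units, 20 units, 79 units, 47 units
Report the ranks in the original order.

1.5, 3, 4, 5.5, 7, 9, 1.5, 8, 5.5

Sorted (ascending): 20, 20, 22, 30, 47, 47, 53, 79, 94
The 2 values of 20 occupy positions 1–2 → average rank (1+2)/2 = 1.5.
The 2 values of 47 occupy positions 5–6 → average rank (5+6)/2 = 5.5.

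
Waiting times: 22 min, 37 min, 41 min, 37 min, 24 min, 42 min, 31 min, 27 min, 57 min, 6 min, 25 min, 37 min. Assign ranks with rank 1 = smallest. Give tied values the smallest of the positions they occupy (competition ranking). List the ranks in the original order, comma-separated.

Sorted (ascending): 6, 22, 24, 25, 27, 31, 37, 37, 37, 41, 42, 57
The 3 values of 37 occupy positions 7–9 → each gets rank 7.

2, 7, 10, 7, 3, 11, 6, 5, 12, 1, 4, 7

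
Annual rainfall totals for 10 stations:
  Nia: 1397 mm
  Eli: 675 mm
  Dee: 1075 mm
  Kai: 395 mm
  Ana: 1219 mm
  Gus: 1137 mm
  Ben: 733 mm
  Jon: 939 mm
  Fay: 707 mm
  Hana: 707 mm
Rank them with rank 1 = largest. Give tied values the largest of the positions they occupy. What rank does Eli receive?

Sorted (descending): 1397, 1219, 1137, 1075, 939, 733, 707, 707, 675, 395
The 2 values of 707 occupy positions 7–8 → each gets rank 8.
Eli has value 675 mm → rank 9.

9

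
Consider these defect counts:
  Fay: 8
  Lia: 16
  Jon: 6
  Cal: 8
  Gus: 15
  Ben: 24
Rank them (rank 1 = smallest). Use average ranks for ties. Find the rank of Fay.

Sorted (ascending): 6, 8, 8, 15, 16, 24
The 2 values of 8 occupy positions 2–3 → average rank (2+3)/2 = 2.5.
Fay has value 8 → rank 2.5.

2.5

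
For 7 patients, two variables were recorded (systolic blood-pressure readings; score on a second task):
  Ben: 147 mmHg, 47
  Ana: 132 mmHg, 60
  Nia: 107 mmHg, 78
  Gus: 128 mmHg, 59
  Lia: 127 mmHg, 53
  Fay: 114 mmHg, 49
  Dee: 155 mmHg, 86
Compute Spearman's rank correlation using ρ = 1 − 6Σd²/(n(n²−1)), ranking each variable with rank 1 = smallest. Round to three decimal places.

Ranks of variable 1: 6, 5, 1, 4, 3, 2, 7
Ranks of variable 2: 1, 5, 6, 4, 3, 2, 7
d = r₁ − r₂: 5, 0, -5, 0, 0, 0, 0
d²: 25, 0, 25, 0, 0, 0, 0; Σd² = 50
ρ = 1 − 6·50/(7·48) = 1 − 300/336 = 0.107

0.107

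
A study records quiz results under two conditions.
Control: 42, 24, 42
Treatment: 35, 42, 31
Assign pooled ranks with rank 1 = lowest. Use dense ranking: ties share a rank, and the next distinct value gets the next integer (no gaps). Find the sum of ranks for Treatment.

Sorted (ascending): 24, 31, 35, 42, 42, 42
The 3 values of 42 share dense rank 4.
Remaining distinct values take the next consecutive integers.
Treatment values → pooled ranks: 35→3, 42→4, 31→2
Rank sum = 3 + 4 + 2 = 9

9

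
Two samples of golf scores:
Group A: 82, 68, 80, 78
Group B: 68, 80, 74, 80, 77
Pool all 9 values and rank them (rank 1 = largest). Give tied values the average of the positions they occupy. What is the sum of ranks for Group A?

Sorted (descending): 82, 80, 80, 80, 78, 77, 74, 68, 68
The 3 values of 80 occupy positions 2–4 → average rank 3.
The 2 values of 68 occupy positions 8–9 → average rank (8+9)/2 = 8.5.
Group A values → pooled ranks: 82→1, 68→8.5, 80→3, 78→5
Rank sum = 1 + 8.5 + 3 + 5 = 17.5

17.5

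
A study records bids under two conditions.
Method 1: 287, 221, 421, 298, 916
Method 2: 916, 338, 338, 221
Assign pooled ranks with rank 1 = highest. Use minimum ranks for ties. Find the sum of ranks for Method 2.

Sorted (descending): 916, 916, 421, 338, 338, 298, 287, 221, 221
The 2 values of 916 occupy positions 1–2 → each gets rank 1.
The 2 values of 338 occupy positions 4–5 → each gets rank 4.
The 2 values of 221 occupy positions 8–9 → each gets rank 8.
Method 2 values → pooled ranks: 916→1, 338→4, 338→4, 221→8
Rank sum = 1 + 4 + 4 + 8 = 17

17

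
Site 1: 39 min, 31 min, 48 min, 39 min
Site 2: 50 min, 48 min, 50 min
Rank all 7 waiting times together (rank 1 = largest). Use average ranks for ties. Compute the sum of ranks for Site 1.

21.5

Sorted (descending): 50, 50, 48, 48, 39, 39, 31
The 2 values of 50 occupy positions 1–2 → average rank (1+2)/2 = 1.5.
The 2 values of 48 occupy positions 3–4 → average rank (3+4)/2 = 3.5.
The 2 values of 39 occupy positions 5–6 → average rank (5+6)/2 = 5.5.
Site 1 values → pooled ranks: 39→5.5, 31→7, 48→3.5, 39→5.5
Rank sum = 5.5 + 7 + 3.5 + 5.5 = 21.5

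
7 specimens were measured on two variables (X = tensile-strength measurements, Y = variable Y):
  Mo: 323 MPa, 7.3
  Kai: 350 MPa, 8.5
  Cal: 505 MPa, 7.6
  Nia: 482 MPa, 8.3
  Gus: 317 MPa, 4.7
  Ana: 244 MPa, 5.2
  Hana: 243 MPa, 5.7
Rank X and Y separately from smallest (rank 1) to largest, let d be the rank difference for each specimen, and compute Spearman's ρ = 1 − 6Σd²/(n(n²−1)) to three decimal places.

Ranks of variable 1: 4, 5, 7, 6, 3, 2, 1
Ranks of variable 2: 4, 7, 5, 6, 1, 2, 3
d = r₁ − r₂: 0, -2, 2, 0, 2, 0, -2
d²: 0, 4, 4, 0, 4, 0, 4; Σd² = 16
ρ = 1 − 6·16/(7·48) = 1 − 96/336 = 0.714

0.714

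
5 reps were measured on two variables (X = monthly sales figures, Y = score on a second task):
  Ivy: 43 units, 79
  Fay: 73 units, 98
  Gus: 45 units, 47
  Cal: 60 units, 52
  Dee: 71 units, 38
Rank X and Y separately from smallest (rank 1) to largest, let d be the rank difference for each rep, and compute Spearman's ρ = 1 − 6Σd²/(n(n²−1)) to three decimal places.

0.100

Ranks of variable 1: 1, 5, 2, 3, 4
Ranks of variable 2: 4, 5, 2, 3, 1
d = r₁ − r₂: -3, 0, 0, 0, 3
d²: 9, 0, 0, 0, 9; Σd² = 18
ρ = 1 − 6·18/(5·24) = 1 − 108/120 = 0.100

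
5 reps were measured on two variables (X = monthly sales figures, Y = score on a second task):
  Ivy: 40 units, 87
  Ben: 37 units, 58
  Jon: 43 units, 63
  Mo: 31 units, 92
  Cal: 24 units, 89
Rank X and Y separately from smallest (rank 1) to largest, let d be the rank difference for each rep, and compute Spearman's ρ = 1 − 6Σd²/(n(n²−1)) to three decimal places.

Ranks of variable 1: 4, 3, 5, 2, 1
Ranks of variable 2: 3, 1, 2, 5, 4
d = r₁ − r₂: 1, 2, 3, -3, -3
d²: 1, 4, 9, 9, 9; Σd² = 32
ρ = 1 − 6·32/(5·24) = 1 − 192/120 = -0.600

-0.600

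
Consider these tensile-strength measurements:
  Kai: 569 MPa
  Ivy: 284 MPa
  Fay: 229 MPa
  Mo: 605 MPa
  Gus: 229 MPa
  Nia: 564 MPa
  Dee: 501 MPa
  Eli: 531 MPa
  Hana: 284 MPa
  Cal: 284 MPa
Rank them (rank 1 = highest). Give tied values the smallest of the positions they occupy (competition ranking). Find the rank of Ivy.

6

Sorted (descending): 605, 569, 564, 531, 501, 284, 284, 284, 229, 229
The 3 values of 284 occupy positions 6–8 → each gets rank 6.
The 2 values of 229 occupy positions 9–10 → each gets rank 9.
Ivy has value 284 MPa → rank 6.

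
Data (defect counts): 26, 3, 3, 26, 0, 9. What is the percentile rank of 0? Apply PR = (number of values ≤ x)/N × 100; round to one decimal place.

16.7

N = 6.
Strictly below 0: 0. Equal to 0: 1.
PR = 1/6 × 100 = 16.7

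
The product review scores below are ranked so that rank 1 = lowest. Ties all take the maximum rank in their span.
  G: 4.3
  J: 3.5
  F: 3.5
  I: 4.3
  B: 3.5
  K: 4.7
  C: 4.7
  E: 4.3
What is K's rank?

8

Sorted (ascending): 3.5, 3.5, 3.5, 4.3, 4.3, 4.3, 4.7, 4.7
The 3 values of 3.5 occupy positions 1–3 → each gets rank 3.
The 3 values of 4.3 occupy positions 4–6 → each gets rank 6.
The 2 values of 4.7 occupy positions 7–8 → each gets rank 8.
K has value 4.7 → rank 8.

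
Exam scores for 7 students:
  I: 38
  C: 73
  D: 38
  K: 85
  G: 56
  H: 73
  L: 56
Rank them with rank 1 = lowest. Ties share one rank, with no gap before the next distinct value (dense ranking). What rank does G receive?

2

Sorted (ascending): 38, 38, 56, 56, 73, 73, 85
The 2 values of 38 share dense rank 1.
The 2 values of 56 share dense rank 2.
The 2 values of 73 share dense rank 3.
Remaining distinct values take the next consecutive integers.
G has value 56 → rank 2.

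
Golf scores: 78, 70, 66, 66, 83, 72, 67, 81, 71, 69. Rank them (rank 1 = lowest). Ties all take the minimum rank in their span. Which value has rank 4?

Sorted (ascending): 66, 66, 67, 69, 70, 71, 72, 78, 81, 83
The 2 values of 66 occupy positions 1–2 → each gets rank 1.
Rank 4 → value 69.

69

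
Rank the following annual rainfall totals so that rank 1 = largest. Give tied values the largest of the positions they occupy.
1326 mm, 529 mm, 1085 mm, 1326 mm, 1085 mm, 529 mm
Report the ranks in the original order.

2, 6, 4, 2, 4, 6

Sorted (descending): 1326, 1326, 1085, 1085, 529, 529
The 2 values of 1326 occupy positions 1–2 → each gets rank 2.
The 2 values of 1085 occupy positions 3–4 → each gets rank 4.
The 2 values of 529 occupy positions 5–6 → each gets rank 6.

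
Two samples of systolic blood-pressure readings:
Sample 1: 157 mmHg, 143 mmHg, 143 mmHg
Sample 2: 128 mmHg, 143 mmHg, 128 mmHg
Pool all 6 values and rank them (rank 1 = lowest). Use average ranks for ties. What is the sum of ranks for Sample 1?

14

Sorted (ascending): 128, 128, 143, 143, 143, 157
The 2 values of 128 occupy positions 1–2 → average rank (1+2)/2 = 1.5.
The 3 values of 143 occupy positions 3–5 → average rank 4.
Sample 1 values → pooled ranks: 157→6, 143→4, 143→4
Rank sum = 6 + 4 + 4 = 14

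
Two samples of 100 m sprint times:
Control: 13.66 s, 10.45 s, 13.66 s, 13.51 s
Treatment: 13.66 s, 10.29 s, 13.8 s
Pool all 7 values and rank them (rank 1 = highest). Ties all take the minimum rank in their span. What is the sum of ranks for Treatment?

10

Sorted (descending): 13.8, 13.66, 13.66, 13.66, 13.51, 10.45, 10.29
The 3 values of 13.66 occupy positions 2–4 → each gets rank 2.
Treatment values → pooled ranks: 13.66→2, 10.29→7, 13.8→1
Rank sum = 2 + 7 + 1 = 10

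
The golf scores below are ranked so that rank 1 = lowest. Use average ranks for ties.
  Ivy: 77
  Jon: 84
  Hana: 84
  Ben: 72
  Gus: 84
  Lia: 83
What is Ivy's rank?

2

Sorted (ascending): 72, 77, 83, 84, 84, 84
The 3 values of 84 occupy positions 4–6 → average rank 5.
Ivy has value 77 → rank 2.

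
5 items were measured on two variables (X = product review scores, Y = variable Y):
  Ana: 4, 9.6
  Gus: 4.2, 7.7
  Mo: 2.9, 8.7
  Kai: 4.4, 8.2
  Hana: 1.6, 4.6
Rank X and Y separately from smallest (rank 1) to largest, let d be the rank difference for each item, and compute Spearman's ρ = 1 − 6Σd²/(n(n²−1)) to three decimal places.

Ranks of variable 1: 3, 4, 2, 5, 1
Ranks of variable 2: 5, 2, 4, 3, 1
d = r₁ − r₂: -2, 2, -2, 2, 0
d²: 4, 4, 4, 4, 0; Σd² = 16
ρ = 1 − 6·16/(5·24) = 1 − 96/120 = 0.200

0.200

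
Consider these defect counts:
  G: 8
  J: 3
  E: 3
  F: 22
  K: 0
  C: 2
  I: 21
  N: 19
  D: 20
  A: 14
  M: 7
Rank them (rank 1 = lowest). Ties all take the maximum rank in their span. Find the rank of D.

9

Sorted (ascending): 0, 2, 3, 3, 7, 8, 14, 19, 20, 21, 22
The 2 values of 3 occupy positions 3–4 → each gets rank 4.
D has value 20 → rank 9.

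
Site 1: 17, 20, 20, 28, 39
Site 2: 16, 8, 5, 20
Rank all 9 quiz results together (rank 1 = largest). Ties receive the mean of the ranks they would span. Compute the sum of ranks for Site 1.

Sorted (descending): 39, 28, 20, 20, 20, 17, 16, 8, 5
The 3 values of 20 occupy positions 3–5 → average rank 4.
Site 1 values → pooled ranks: 17→6, 20→4, 20→4, 28→2, 39→1
Rank sum = 6 + 4 + 4 + 2 + 1 = 17

17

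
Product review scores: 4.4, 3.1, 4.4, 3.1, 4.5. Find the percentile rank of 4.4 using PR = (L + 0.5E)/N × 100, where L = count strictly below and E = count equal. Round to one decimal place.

60.0

N = 5.
Strictly below 4.4: 2. Equal to 4.4: 2.
PR = (2 + 0.5·2)/5 × 100 = 60.0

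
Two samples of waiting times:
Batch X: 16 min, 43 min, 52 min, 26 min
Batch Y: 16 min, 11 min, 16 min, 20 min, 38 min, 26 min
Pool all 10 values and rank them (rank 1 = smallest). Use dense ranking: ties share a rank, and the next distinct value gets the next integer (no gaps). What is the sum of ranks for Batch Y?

17

Sorted (ascending): 11, 16, 16, 16, 20, 26, 26, 38, 43, 52
The 3 values of 16 share dense rank 2.
The 2 values of 26 share dense rank 4.
Remaining distinct values take the next consecutive integers.
Batch Y values → pooled ranks: 16→2, 11→1, 16→2, 20→3, 38→5, 26→4
Rank sum = 2 + 1 + 2 + 3 + 5 + 4 = 17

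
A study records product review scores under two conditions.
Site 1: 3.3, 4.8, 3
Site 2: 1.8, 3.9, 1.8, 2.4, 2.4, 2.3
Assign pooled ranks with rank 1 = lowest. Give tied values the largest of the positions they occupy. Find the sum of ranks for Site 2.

25

Sorted (ascending): 1.8, 1.8, 2.3, 2.4, 2.4, 3, 3.3, 3.9, 4.8
The 2 values of 1.8 occupy positions 1–2 → each gets rank 2.
The 2 values of 2.4 occupy positions 4–5 → each gets rank 5.
Site 2 values → pooled ranks: 1.8→2, 3.9→8, 1.8→2, 2.4→5, 2.4→5, 2.3→3
Rank sum = 2 + 8 + 2 + 5 + 5 + 3 = 25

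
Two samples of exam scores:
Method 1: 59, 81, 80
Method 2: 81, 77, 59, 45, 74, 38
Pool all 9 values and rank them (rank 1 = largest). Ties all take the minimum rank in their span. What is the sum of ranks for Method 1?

Sorted (descending): 81, 81, 80, 77, 74, 59, 59, 45, 38
The 2 values of 81 occupy positions 1–2 → each gets rank 1.
The 2 values of 59 occupy positions 6–7 → each gets rank 6.
Method 1 values → pooled ranks: 59→6, 81→1, 80→3
Rank sum = 6 + 1 + 3 = 10

10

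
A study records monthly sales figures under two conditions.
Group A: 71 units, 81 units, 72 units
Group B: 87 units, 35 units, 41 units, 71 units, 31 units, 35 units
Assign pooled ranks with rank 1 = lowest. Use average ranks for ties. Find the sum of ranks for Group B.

24.5

Sorted (ascending): 31, 35, 35, 41, 71, 71, 72, 81, 87
The 2 values of 35 occupy positions 2–3 → average rank (2+3)/2 = 2.5.
The 2 values of 71 occupy positions 5–6 → average rank (5+6)/2 = 5.5.
Group B values → pooled ranks: 87→9, 35→2.5, 41→4, 71→5.5, 31→1, 35→2.5
Rank sum = 9 + 2.5 + 4 + 5.5 + 1 + 2.5 = 24.5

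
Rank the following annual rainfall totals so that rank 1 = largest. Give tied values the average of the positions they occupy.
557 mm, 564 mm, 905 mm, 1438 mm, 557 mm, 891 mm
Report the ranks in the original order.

Sorted (descending): 1438, 905, 891, 564, 557, 557
The 2 values of 557 occupy positions 5–6 → average rank (5+6)/2 = 5.5.

5.5, 4, 2, 1, 5.5, 3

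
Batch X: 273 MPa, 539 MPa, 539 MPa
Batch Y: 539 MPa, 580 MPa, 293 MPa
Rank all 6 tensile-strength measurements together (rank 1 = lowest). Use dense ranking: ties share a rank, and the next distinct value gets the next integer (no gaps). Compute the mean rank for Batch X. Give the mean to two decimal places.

Sorted (ascending): 273, 293, 539, 539, 539, 580
The 3 values of 539 share dense rank 3.
Remaining distinct values take the next consecutive integers.
Batch X values → pooled ranks: 273→1, 539→3, 539→3
Mean rank = (1 + 3 + 3) / 3 = 2.33

2.33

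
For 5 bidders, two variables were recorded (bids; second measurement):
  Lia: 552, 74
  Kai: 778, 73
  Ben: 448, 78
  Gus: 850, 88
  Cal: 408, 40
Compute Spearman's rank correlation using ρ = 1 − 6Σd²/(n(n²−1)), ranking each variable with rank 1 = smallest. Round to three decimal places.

Ranks of variable 1: 3, 4, 2, 5, 1
Ranks of variable 2: 3, 2, 4, 5, 1
d = r₁ − r₂: 0, 2, -2, 0, 0
d²: 0, 4, 4, 0, 0; Σd² = 8
ρ = 1 − 6·8/(5·24) = 1 − 48/120 = 0.600

0.600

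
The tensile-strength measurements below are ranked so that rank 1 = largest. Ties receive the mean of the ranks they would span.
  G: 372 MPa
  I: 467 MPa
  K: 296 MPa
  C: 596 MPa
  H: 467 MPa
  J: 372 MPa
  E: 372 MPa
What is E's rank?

5

Sorted (descending): 596, 467, 467, 372, 372, 372, 296
The 2 values of 467 occupy positions 2–3 → average rank (2+3)/2 = 2.5.
The 3 values of 372 occupy positions 4–6 → average rank 5.
E has value 372 MPa → rank 5.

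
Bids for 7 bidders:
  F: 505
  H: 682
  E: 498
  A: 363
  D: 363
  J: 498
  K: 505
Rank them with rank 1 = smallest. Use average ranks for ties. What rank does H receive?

Sorted (ascending): 363, 363, 498, 498, 505, 505, 682
The 2 values of 363 occupy positions 1–2 → average rank (1+2)/2 = 1.5.
The 2 values of 498 occupy positions 3–4 → average rank (3+4)/2 = 3.5.
The 2 values of 505 occupy positions 5–6 → average rank (5+6)/2 = 5.5.
H has value 682 → rank 7.

7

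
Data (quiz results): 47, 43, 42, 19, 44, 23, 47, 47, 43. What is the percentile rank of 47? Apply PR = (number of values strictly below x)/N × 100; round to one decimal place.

66.7

N = 9.
Strictly below 47: 6. Equal to 47: 3.
PR = 6/9 × 100 = 66.7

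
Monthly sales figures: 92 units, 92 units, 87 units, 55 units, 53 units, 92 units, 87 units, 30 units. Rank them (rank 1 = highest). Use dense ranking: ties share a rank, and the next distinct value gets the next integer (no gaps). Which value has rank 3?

Sorted (descending): 92, 92, 92, 87, 87, 55, 53, 30
The 3 values of 92 share dense rank 1.
The 2 values of 87 share dense rank 2.
Remaining distinct values take the next consecutive integers.
Rank 3 → value 55.

55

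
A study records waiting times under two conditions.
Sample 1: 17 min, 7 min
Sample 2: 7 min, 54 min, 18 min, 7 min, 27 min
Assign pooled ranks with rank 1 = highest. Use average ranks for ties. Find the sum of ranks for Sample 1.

Sorted (descending): 54, 27, 18, 17, 7, 7, 7
The 3 values of 7 occupy positions 5–7 → average rank 6.
Sample 1 values → pooled ranks: 17→4, 7→6
Rank sum = 4 + 6 = 10

10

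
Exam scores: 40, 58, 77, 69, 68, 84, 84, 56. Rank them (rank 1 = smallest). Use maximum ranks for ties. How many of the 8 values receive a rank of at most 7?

Sorted (ascending): 40, 56, 58, 68, 69, 77, 84, 84
The 2 values of 84 occupy positions 7–8 → each gets rank 8.
Ranks ≤ 7: {1, 2, 3, 4, 5, 6} → 6 values.

6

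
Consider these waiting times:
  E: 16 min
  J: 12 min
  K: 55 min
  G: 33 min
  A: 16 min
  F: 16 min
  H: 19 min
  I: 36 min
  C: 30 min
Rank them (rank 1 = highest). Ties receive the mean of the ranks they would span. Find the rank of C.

Sorted (descending): 55, 36, 33, 30, 19, 16, 16, 16, 12
The 3 values of 16 occupy positions 6–8 → average rank 7.
C has value 30 min → rank 4.

4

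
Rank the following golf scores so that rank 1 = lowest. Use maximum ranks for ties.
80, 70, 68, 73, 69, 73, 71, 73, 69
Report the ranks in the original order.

Sorted (ascending): 68, 69, 69, 70, 71, 73, 73, 73, 80
The 2 values of 69 occupy positions 2–3 → each gets rank 3.
The 3 values of 73 occupy positions 6–8 → each gets rank 8.

9, 4, 1, 8, 3, 8, 5, 8, 3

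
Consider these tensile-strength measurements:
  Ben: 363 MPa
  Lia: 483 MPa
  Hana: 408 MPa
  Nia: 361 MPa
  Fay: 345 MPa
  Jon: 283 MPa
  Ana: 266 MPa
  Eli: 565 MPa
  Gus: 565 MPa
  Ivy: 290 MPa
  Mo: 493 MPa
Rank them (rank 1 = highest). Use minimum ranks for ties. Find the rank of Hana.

Sorted (descending): 565, 565, 493, 483, 408, 363, 361, 345, 290, 283, 266
The 2 values of 565 occupy positions 1–2 → each gets rank 1.
Hana has value 408 MPa → rank 5.

5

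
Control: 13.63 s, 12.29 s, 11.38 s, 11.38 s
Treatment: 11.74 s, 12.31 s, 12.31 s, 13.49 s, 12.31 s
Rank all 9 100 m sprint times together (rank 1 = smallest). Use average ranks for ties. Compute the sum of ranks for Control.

Sorted (ascending): 11.38, 11.38, 11.74, 12.29, 12.31, 12.31, 12.31, 13.49, 13.63
The 2 values of 11.38 occupy positions 1–2 → average rank (1+2)/2 = 1.5.
The 3 values of 12.31 occupy positions 5–7 → average rank 6.
Control values → pooled ranks: 13.63→9, 12.29→4, 11.38→1.5, 11.38→1.5
Rank sum = 9 + 4 + 1.5 + 1.5 = 16

16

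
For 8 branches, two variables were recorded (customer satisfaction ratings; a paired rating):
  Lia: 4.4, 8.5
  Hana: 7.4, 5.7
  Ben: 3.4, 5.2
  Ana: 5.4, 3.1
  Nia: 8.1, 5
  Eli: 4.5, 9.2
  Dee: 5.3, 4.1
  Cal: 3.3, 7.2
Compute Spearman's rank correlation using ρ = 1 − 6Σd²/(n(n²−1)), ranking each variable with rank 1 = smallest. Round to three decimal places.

-0.476

Ranks of variable 1: 3, 7, 2, 6, 8, 4, 5, 1
Ranks of variable 2: 7, 5, 4, 1, 3, 8, 2, 6
d = r₁ − r₂: -4, 2, -2, 5, 5, -4, 3, -5
d²: 16, 4, 4, 25, 25, 16, 9, 25; Σd² = 124
ρ = 1 − 6·124/(8·63) = 1 − 744/504 = -0.476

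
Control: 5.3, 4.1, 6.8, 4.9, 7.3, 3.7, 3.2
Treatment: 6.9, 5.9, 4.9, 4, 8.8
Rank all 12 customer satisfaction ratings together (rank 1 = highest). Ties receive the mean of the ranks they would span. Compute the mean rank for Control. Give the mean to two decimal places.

Sorted (descending): 8.8, 7.3, 6.9, 6.8, 5.9, 5.3, 4.9, 4.9, 4.1, 4, 3.7, 3.2
The 2 values of 4.9 occupy positions 7–8 → average rank (7+8)/2 = 7.5.
Control values → pooled ranks: 5.3→6, 4.1→9, 6.8→4, 4.9→7.5, 7.3→2, 3.7→11, 3.2→12
Mean rank = (6 + 9 + 4 + 7.5 + 2 + 11 + 12) / 7 = 7.36

7.36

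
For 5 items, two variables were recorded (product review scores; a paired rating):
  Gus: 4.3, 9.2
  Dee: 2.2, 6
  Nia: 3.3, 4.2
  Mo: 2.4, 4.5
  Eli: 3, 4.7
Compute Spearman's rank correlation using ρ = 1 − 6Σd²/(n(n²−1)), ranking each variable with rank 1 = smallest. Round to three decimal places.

Ranks of variable 1: 5, 1, 4, 2, 3
Ranks of variable 2: 5, 4, 1, 2, 3
d = r₁ − r₂: 0, -3, 3, 0, 0
d²: 0, 9, 9, 0, 0; Σd² = 18
ρ = 1 − 6·18/(5·24) = 1 − 108/120 = 0.100

0.100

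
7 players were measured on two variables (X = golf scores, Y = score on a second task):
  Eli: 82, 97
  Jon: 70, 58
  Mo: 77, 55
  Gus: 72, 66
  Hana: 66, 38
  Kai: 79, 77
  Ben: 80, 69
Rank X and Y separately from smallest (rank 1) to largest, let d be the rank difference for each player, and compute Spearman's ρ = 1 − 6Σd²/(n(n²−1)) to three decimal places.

0.857

Ranks of variable 1: 7, 2, 4, 3, 1, 5, 6
Ranks of variable 2: 7, 3, 2, 4, 1, 6, 5
d = r₁ − r₂: 0, -1, 2, -1, 0, -1, 1
d²: 0, 1, 4, 1, 0, 1, 1; Σd² = 8
ρ = 1 − 6·8/(7·48) = 1 − 48/336 = 0.857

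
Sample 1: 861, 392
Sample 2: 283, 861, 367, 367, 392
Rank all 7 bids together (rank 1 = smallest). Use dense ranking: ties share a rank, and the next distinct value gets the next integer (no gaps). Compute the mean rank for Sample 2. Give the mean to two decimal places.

Sorted (ascending): 283, 367, 367, 392, 392, 861, 861
The 2 values of 367 share dense rank 2.
The 2 values of 392 share dense rank 3.
The 2 values of 861 share dense rank 4.
Remaining distinct values take the next consecutive integers.
Sample 2 values → pooled ranks: 283→1, 861→4, 367→2, 367→2, 392→3
Mean rank = (1 + 4 + 2 + 2 + 3) / 5 = 2.40

2.40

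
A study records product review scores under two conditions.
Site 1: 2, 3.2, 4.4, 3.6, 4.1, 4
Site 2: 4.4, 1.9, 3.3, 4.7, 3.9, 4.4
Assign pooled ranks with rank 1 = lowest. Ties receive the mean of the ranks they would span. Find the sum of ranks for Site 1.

Sorted (ascending): 1.9, 2, 3.2, 3.3, 3.6, 3.9, 4, 4.1, 4.4, 4.4, 4.4, 4.7
The 3 values of 4.4 occupy positions 9–11 → average rank 10.
Site 1 values → pooled ranks: 2→2, 3.2→3, 4.4→10, 3.6→5, 4.1→8, 4→7
Rank sum = 2 + 3 + 10 + 5 + 8 + 7 = 35

35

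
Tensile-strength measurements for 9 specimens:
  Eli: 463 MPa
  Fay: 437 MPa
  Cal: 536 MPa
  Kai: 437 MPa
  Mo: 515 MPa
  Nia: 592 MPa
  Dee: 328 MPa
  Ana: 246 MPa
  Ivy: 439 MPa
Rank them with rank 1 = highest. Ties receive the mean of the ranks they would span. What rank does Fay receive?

6.5

Sorted (descending): 592, 536, 515, 463, 439, 437, 437, 328, 246
The 2 values of 437 occupy positions 6–7 → average rank (6+7)/2 = 6.5.
Fay has value 437 MPa → rank 6.5.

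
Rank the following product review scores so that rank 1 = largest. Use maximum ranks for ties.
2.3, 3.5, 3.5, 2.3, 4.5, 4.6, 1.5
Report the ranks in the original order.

Sorted (descending): 4.6, 4.5, 3.5, 3.5, 2.3, 2.3, 1.5
The 2 values of 3.5 occupy positions 3–4 → each gets rank 4.
The 2 values of 2.3 occupy positions 5–6 → each gets rank 6.

6, 4, 4, 6, 2, 1, 7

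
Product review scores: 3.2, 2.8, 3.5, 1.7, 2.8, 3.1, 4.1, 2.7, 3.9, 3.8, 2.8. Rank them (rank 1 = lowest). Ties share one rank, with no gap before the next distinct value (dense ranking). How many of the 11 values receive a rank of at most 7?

Sorted (ascending): 1.7, 2.7, 2.8, 2.8, 2.8, 3.1, 3.2, 3.5, 3.8, 3.9, 4.1
The 3 values of 2.8 share dense rank 3.
Remaining distinct values take the next consecutive integers.
Ranks ≤ 7: {1, 2, 3, 3, 3, 4, 5, 6, 7} → 9 values.

9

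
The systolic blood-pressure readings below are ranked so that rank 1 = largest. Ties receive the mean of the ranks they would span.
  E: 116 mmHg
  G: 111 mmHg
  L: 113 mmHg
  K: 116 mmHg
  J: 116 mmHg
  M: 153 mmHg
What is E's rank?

Sorted (descending): 153, 116, 116, 116, 113, 111
The 3 values of 116 occupy positions 2–4 → average rank 3.
E has value 116 mmHg → rank 3.

3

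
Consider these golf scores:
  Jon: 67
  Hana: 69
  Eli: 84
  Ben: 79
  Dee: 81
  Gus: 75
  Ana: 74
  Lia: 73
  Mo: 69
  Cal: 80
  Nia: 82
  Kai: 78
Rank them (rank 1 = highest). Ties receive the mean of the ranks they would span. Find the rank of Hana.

Sorted (descending): 84, 82, 81, 80, 79, 78, 75, 74, 73, 69, 69, 67
The 2 values of 69 occupy positions 10–11 → average rank (10+11)/2 = 10.5.
Hana has value 69 → rank 10.5.

10.5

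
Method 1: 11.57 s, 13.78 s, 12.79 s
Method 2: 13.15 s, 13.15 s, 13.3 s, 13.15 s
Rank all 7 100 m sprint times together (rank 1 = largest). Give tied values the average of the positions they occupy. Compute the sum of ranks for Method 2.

Sorted (descending): 13.78, 13.3, 13.15, 13.15, 13.15, 12.79, 11.57
The 3 values of 13.15 occupy positions 3–5 → average rank 4.
Method 2 values → pooled ranks: 13.15→4, 13.15→4, 13.3→2, 13.15→4
Rank sum = 4 + 4 + 2 + 4 = 14

14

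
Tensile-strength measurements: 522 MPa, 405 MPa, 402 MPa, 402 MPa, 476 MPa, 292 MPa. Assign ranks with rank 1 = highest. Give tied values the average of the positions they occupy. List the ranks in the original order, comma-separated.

1, 3, 4.5, 4.5, 2, 6

Sorted (descending): 522, 476, 405, 402, 402, 292
The 2 values of 402 occupy positions 4–5 → average rank (4+5)/2 = 4.5.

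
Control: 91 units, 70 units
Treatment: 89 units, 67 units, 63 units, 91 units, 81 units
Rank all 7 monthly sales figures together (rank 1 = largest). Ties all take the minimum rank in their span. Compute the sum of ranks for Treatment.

21

Sorted (descending): 91, 91, 89, 81, 70, 67, 63
The 2 values of 91 occupy positions 1–2 → each gets rank 1.
Treatment values → pooled ranks: 89→3, 67→6, 63→7, 91→1, 81→4
Rank sum = 3 + 6 + 7 + 1 + 4 = 21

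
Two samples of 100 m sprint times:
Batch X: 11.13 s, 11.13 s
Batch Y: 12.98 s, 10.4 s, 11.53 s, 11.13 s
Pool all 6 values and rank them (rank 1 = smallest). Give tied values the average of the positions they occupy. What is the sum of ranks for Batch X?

Sorted (ascending): 10.4, 11.13, 11.13, 11.13, 11.53, 12.98
The 3 values of 11.13 occupy positions 2–4 → average rank 3.
Batch X values → pooled ranks: 11.13→3, 11.13→3
Rank sum = 3 + 3 = 6

6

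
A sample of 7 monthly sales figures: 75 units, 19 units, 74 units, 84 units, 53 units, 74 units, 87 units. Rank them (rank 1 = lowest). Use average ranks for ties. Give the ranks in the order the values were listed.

Sorted (ascending): 19, 53, 74, 74, 75, 84, 87
The 2 values of 74 occupy positions 3–4 → average rank (3+4)/2 = 3.5.

5, 1, 3.5, 6, 2, 3.5, 7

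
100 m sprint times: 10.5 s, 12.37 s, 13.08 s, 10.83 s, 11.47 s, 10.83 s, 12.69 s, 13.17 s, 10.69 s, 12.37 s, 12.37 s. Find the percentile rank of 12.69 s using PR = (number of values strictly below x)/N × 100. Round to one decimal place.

72.7

N = 11.
Strictly below 12.69: 8. Equal to 12.69: 1.
PR = 8/11 × 100 = 72.7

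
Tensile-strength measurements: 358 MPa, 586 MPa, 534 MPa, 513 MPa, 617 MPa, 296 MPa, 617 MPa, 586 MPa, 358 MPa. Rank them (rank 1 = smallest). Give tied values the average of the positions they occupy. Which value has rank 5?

534

Sorted (ascending): 296, 358, 358, 513, 534, 586, 586, 617, 617
The 2 values of 358 occupy positions 2–3 → average rank (2+3)/2 = 2.5.
The 2 values of 586 occupy positions 6–7 → average rank (6+7)/2 = 6.5.
The 2 values of 617 occupy positions 8–9 → average rank (8+9)/2 = 8.5.
Rank 5 → value 534.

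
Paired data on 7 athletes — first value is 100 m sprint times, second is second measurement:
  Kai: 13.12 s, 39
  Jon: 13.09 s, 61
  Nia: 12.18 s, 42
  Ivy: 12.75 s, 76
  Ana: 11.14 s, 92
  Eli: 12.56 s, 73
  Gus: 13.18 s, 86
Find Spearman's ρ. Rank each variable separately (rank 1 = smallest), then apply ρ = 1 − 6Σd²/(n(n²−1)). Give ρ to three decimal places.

Ranks of variable 1: 6, 5, 2, 4, 1, 3, 7
Ranks of variable 2: 1, 3, 2, 5, 7, 4, 6
d = r₁ − r₂: 5, 2, 0, -1, -6, -1, 1
d²: 25, 4, 0, 1, 36, 1, 1; Σd² = 68
ρ = 1 − 6·68/(7·48) = 1 − 408/336 = -0.214

-0.214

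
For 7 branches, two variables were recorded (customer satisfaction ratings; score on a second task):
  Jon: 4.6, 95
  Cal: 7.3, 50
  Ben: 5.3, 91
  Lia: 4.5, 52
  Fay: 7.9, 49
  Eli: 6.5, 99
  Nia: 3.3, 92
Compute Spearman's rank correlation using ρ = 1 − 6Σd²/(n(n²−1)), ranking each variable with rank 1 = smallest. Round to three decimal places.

Ranks of variable 1: 3, 6, 4, 2, 7, 5, 1
Ranks of variable 2: 6, 2, 4, 3, 1, 7, 5
d = r₁ − r₂: -3, 4, 0, -1, 6, -2, -4
d²: 9, 16, 0, 1, 36, 4, 16; Σd² = 82
ρ = 1 − 6·82/(7·48) = 1 − 492/336 = -0.464

-0.464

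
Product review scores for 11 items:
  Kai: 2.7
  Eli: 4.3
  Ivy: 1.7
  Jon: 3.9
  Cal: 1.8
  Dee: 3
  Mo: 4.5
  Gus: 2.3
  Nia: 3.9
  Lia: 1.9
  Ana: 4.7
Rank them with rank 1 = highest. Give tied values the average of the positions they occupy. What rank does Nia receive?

4.5

Sorted (descending): 4.7, 4.5, 4.3, 3.9, 3.9, 3, 2.7, 2.3, 1.9, 1.8, 1.7
The 2 values of 3.9 occupy positions 4–5 → average rank (4+5)/2 = 4.5.
Nia has value 3.9 → rank 4.5.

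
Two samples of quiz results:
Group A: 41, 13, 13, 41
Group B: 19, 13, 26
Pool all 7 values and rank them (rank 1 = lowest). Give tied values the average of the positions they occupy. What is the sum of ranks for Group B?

Sorted (ascending): 13, 13, 13, 19, 26, 41, 41
The 3 values of 13 occupy positions 1–3 → average rank 2.
The 2 values of 41 occupy positions 6–7 → average rank (6+7)/2 = 6.5.
Group B values → pooled ranks: 19→4, 13→2, 26→5
Rank sum = 4 + 2 + 5 = 11

11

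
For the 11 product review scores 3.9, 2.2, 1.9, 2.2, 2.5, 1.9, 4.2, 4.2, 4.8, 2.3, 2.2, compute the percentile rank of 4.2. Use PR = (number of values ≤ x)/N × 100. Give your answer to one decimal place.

90.9

N = 11.
Strictly below 4.2: 8. Equal to 4.2: 2.
PR = 10/11 × 100 = 90.9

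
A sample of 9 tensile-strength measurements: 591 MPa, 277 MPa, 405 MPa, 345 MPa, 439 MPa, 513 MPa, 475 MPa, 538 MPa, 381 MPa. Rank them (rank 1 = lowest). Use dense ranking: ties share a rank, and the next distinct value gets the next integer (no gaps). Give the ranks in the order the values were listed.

9, 1, 4, 2, 5, 7, 6, 8, 3

Sorted (ascending): 277, 345, 381, 405, 439, 475, 513, 538, 591
No ties — each value takes its position as its rank.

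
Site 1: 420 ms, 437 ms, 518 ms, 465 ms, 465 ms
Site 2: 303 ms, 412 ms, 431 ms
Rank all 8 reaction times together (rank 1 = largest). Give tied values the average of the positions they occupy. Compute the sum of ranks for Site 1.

16

Sorted (descending): 518, 465, 465, 437, 431, 420, 412, 303
The 2 values of 465 occupy positions 2–3 → average rank (2+3)/2 = 2.5.
Site 1 values → pooled ranks: 420→6, 437→4, 518→1, 465→2.5, 465→2.5
Rank sum = 6 + 4 + 1 + 2.5 + 2.5 = 16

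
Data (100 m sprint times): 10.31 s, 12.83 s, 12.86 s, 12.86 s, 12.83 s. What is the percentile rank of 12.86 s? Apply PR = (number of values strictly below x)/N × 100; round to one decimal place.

60.0

N = 5.
Strictly below 12.86: 3. Equal to 12.86: 2.
PR = 3/5 × 100 = 60.0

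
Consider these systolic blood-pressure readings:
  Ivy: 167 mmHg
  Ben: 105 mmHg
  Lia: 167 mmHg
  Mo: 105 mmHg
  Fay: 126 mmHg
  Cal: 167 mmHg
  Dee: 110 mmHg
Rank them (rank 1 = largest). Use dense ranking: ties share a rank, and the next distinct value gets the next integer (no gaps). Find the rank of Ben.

4

Sorted (descending): 167, 167, 167, 126, 110, 105, 105
The 3 values of 167 share dense rank 1.
The 2 values of 105 share dense rank 4.
Remaining distinct values take the next consecutive integers.
Ben has value 105 mmHg → rank 4.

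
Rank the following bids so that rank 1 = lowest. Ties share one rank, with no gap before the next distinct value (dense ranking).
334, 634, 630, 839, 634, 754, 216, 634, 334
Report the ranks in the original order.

2, 4, 3, 6, 4, 5, 1, 4, 2

Sorted (ascending): 216, 334, 334, 630, 634, 634, 634, 754, 839
The 2 values of 334 share dense rank 2.
The 3 values of 634 share dense rank 4.
Remaining distinct values take the next consecutive integers.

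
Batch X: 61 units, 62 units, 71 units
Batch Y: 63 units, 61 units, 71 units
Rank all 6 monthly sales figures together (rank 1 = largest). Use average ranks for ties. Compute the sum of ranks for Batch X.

11

Sorted (descending): 71, 71, 63, 62, 61, 61
The 2 values of 71 occupy positions 1–2 → average rank (1+2)/2 = 1.5.
The 2 values of 61 occupy positions 5–6 → average rank (5+6)/2 = 5.5.
Batch X values → pooled ranks: 61→5.5, 62→4, 71→1.5
Rank sum = 5.5 + 4 + 1.5 = 11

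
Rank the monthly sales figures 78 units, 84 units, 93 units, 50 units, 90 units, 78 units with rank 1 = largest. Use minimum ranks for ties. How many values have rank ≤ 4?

5

Sorted (descending): 93, 90, 84, 78, 78, 50
The 2 values of 78 occupy positions 4–5 → each gets rank 4.
Ranks ≤ 4: {1, 2, 3, 4, 4} → 5 values.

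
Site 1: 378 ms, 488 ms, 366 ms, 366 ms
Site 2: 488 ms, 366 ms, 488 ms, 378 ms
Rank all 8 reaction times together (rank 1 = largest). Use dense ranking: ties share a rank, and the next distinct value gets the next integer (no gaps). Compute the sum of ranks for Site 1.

9

Sorted (descending): 488, 488, 488, 378, 378, 366, 366, 366
The 3 values of 488 share dense rank 1.
The 2 values of 378 share dense rank 2.
The 3 values of 366 share dense rank 3.
Site 1 values → pooled ranks: 378→2, 488→1, 366→3, 366→3
Rank sum = 2 + 1 + 3 + 3 = 9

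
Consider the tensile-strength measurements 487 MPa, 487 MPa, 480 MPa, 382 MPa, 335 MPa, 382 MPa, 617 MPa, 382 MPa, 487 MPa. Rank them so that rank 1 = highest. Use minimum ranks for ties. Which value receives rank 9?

335

Sorted (descending): 617, 487, 487, 487, 480, 382, 382, 382, 335
The 3 values of 487 occupy positions 2–4 → each gets rank 2.
The 3 values of 382 occupy positions 6–8 → each gets rank 6.
Rank 9 → value 335.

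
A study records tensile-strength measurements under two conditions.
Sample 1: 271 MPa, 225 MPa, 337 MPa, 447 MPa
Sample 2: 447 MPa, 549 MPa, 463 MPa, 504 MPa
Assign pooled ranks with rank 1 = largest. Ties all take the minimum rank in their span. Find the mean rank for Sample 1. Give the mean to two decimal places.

Sorted (descending): 549, 504, 463, 447, 447, 337, 271, 225
The 2 values of 447 occupy positions 4–5 → each gets rank 4.
Sample 1 values → pooled ranks: 271→7, 225→8, 337→6, 447→4
Mean rank = (7 + 8 + 6 + 4) / 4 = 6.25

6.25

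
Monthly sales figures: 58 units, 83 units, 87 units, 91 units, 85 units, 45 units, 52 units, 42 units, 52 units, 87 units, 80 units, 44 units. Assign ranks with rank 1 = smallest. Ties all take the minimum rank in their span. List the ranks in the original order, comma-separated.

Sorted (ascending): 42, 44, 45, 52, 52, 58, 80, 83, 85, 87, 87, 91
The 2 values of 52 occupy positions 4–5 → each gets rank 4.
The 2 values of 87 occupy positions 10–11 → each gets rank 10.

6, 8, 10, 12, 9, 3, 4, 1, 4, 10, 7, 2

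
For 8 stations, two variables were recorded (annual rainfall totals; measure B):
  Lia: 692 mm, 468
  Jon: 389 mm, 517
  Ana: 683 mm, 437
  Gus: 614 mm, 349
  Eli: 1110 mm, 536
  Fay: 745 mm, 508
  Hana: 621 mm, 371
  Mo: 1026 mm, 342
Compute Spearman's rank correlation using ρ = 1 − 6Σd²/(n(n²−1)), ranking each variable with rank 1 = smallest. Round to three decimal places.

0.143

Ranks of variable 1: 5, 1, 4, 2, 8, 6, 3, 7
Ranks of variable 2: 5, 7, 4, 2, 8, 6, 3, 1
d = r₁ − r₂: 0, -6, 0, 0, 0, 0, 0, 6
d²: 0, 36, 0, 0, 0, 0, 0, 36; Σd² = 72
ρ = 1 − 6·72/(8·63) = 1 − 432/504 = 0.143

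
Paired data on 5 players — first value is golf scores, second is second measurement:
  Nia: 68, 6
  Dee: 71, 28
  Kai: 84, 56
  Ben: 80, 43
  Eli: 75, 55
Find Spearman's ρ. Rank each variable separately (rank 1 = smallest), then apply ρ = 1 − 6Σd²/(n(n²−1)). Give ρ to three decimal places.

Ranks of variable 1: 1, 2, 5, 4, 3
Ranks of variable 2: 1, 2, 5, 3, 4
d = r₁ − r₂: 0, 0, 0, 1, -1
d²: 0, 0, 0, 1, 1; Σd² = 2
ρ = 1 − 6·2/(5·24) = 1 − 12/120 = 0.900

0.900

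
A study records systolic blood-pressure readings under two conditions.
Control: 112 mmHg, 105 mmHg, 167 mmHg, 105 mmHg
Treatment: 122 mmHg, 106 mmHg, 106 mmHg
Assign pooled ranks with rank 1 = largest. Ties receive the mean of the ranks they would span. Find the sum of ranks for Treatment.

Sorted (descending): 167, 122, 112, 106, 106, 105, 105
The 2 values of 106 occupy positions 4–5 → average rank (4+5)/2 = 4.5.
The 2 values of 105 occupy positions 6–7 → average rank (6+7)/2 = 6.5.
Treatment values → pooled ranks: 122→2, 106→4.5, 106→4.5
Rank sum = 2 + 4.5 + 4.5 = 11

11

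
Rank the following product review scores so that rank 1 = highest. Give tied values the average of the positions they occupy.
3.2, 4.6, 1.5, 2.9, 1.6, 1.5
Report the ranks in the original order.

Sorted (descending): 4.6, 3.2, 2.9, 1.6, 1.5, 1.5
The 2 values of 1.5 occupy positions 5–6 → average rank (5+6)/2 = 5.5.

2, 1, 5.5, 3, 4, 5.5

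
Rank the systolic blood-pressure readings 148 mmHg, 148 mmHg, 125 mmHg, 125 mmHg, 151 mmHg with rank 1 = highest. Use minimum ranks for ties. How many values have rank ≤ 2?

3

Sorted (descending): 151, 148, 148, 125, 125
The 2 values of 148 occupy positions 2–3 → each gets rank 2.
The 2 values of 125 occupy positions 4–5 → each gets rank 4.
Ranks ≤ 2: {1, 2, 2} → 3 values.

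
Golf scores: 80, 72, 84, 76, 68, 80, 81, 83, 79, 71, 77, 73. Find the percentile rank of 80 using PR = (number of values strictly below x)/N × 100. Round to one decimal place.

58.3

N = 12.
Strictly below 80: 7. Equal to 80: 2.
PR = 7/12 × 100 = 58.3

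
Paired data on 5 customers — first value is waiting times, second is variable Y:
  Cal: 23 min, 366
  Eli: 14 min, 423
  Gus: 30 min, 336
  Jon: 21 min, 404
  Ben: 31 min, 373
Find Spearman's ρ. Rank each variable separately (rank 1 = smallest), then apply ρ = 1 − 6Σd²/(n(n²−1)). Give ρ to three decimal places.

Ranks of variable 1: 3, 1, 4, 2, 5
Ranks of variable 2: 2, 5, 1, 4, 3
d = r₁ − r₂: 1, -4, 3, -2, 2
d²: 1, 16, 9, 4, 4; Σd² = 34
ρ = 1 − 6·34/(5·24) = 1 − 204/120 = -0.700

-0.700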